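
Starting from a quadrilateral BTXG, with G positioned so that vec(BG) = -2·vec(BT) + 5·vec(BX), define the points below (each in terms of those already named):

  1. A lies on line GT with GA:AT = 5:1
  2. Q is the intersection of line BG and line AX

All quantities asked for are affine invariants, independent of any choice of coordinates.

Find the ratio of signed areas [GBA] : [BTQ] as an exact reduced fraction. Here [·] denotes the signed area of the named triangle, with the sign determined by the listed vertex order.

Work in coordinates with B = (0, 0), T = (1, 0), X = (0, 1), G = (-2, 5).
1. A lies on line GT with GA:AT = 5:1 ⇒ A = (1/2, 5/6)
2. Q is the intersection of line BG and line AX ⇒ Q = (-6/13, 15/13)
2·[GBA] = 25/6, 2·[BTQ] = 15/13
[GBA]:[BTQ] = 25/6:15/13 = 65/18

[GBA]:[BTQ] = 65/18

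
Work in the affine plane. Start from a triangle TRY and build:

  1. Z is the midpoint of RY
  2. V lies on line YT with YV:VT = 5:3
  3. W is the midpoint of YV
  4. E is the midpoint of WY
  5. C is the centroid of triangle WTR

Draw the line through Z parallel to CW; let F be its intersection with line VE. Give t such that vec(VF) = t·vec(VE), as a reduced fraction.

t = 26/15

Set T = (0, 0), R = (1, 0), Y = (0, 1); any affine frame gives the same invariant.
1. Z is the midpoint of RY ⇒ Z = (1/2, 1/2)
2. V lies on line YT with YV:VT = 5:3 ⇒ V = (0, 3/8)
3. W is the midpoint of YV ⇒ W = (0, 11/16)
4. E is the midpoint of WY ⇒ E = (0, 27/32)
5. C is the centroid of triangle WTR ⇒ C = (1/3, 11/48)
through Z parallel to CW: direction (-1/3, 11/24); meets VE at F = (0, 19/16)
F = V + t·(E−V) with t = 26/15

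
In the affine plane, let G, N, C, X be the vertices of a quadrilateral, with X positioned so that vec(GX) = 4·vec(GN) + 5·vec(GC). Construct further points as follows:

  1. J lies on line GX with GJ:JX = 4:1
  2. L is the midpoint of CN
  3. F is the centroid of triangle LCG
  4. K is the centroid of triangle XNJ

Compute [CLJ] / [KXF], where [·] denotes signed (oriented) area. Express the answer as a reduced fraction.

[CLJ]:[KXF] = 93/59

Choose coordinates G = (0, 0), N = (1, 0), C = (0, 1), X = (4, 5).
1. J lies on line GX with GJ:JX = 4:1 ⇒ J = (16/5, 4)
2. L is the midpoint of CN ⇒ L = (1/2, 1/2)
3. F is the centroid of triangle LCG ⇒ F = (1/6, 1/2)
4. K is the centroid of triangle XNJ ⇒ K = (41/15, 3)
2·[CLJ] = 31/10, 2·[KXF] = 59/30
[CLJ]:[KXF] = 31/10:59/30 = 93/59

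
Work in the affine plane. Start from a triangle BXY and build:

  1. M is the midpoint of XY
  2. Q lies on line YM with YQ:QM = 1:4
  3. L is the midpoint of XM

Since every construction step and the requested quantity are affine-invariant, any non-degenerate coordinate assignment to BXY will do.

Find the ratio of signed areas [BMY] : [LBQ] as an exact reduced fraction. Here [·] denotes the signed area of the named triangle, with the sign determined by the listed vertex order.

[BMY]:[LBQ] = -10/13

Work in coordinates with B = (0, 0), X = (1, 0), Y = (0, 1).
1. M is the midpoint of XY ⇒ M = (1/2, 1/2)
2. Q lies on line YM with YQ:QM = 1:4 ⇒ Q = (1/10, 9/10)
3. L is the midpoint of XM ⇒ L = (3/4, 1/4)
2·[BMY] = 1/2, 2·[LBQ] = -13/20
[BMY]:[LBQ] = 1/2:-13/20 = -10/13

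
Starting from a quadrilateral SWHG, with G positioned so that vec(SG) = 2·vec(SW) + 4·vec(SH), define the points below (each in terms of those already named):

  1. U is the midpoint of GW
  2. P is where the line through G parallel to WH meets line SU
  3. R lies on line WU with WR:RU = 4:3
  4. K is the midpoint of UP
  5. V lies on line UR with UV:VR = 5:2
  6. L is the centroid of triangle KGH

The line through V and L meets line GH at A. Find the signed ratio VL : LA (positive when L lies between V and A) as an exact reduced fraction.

Assign S = (0, 0), W = (1, 0), H = (0, 1), G = (2, 4) — the answer is frame-independent, so this choice is without loss of generality.
1. U is the midpoint of GW ⇒ U = (3/2, 2)
2. P is where the line through G parallel to WH meets line SU ⇒ P = (18/7, 24/7)
3. R lies on line WU with WR:RU = 4:3 ⇒ R = (9/7, 8/7)
4. K is the midpoint of UP ⇒ K = (57/28, 19/7)
5. V lies on line UR with UV:VR = 5:2 ⇒ V = (66/49, 68/49)
6. L is the centroid of triangle KGH ⇒ L = (113/84, 18/7)
line VL meets GH at A = (2626/1953, 1964/651)
L = V + t·(A−V) with t = 93/128, so VL:LA = 93/128:35/128

VL:LA = 93/35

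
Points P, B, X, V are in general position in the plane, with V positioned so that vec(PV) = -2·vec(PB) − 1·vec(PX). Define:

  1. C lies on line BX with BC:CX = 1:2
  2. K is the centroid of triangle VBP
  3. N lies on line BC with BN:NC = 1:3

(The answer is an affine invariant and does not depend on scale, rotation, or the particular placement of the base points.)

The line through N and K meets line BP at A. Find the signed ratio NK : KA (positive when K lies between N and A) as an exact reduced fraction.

NK:KA = -5/4

Work in coordinates with P = (0, 0), B = (1, 0), X = (0, 1), V = (-2, -1).
1. C lies on line BX with BC:CX = 1:2 ⇒ C = (2/3, 1/3)
2. K is the centroid of triangle VBP ⇒ K = (-1/3, -1/3)
3. N lies on line BC with BN:NC = 1:3 ⇒ N = (11/12, 1/12)
line NK meets BP at A = (2/3, 0)
K = N + t·(A−N) with t = 5, so NK:KA = 5:-4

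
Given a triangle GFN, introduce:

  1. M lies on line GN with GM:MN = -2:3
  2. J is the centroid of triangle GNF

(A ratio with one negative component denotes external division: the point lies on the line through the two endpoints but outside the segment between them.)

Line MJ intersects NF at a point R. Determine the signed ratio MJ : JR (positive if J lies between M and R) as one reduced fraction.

Work in coordinates with G = (0, 0), F = (1, 0), N = (0, 1).
1. M lies on line GN with GM:MN = -2:3 ⇒ M = (0, -2)
2. J is the centroid of triangle GNF ⇒ J = (1/3, 1/3)
line MJ meets NF at R = (3/8, 5/8)
J = M + t·(R−M) with t = 8/9, so MJ:JR = 8/9:1/9

MJ:JR = 8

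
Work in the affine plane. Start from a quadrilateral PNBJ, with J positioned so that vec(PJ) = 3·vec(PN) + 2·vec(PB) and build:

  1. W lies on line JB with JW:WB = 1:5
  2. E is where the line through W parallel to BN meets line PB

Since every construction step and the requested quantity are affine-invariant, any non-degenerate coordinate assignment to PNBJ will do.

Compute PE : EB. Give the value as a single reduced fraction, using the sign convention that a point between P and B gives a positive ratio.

Choose coordinates P = (0, 0), N = (1, 0), B = (0, 1), J = (3, 2).
1. W lies on line JB with JW:WB = 1:5 ⇒ W = (5/2, 11/6)
2. E is where the line through W parallel to BN meets line PB ⇒ E = (0, 13/3)
E = P + t·(B−P) with t = 13/3, so PE:EB = t:(1−t) = 13/3:-10/3

PE:EB = -13/10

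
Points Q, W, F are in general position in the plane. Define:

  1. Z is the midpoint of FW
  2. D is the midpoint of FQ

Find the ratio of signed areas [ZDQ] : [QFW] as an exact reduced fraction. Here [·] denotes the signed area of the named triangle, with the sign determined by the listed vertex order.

[ZDQ]:[QFW] = -1/4

Assign Q = (0, 0), W = (1, 0), F = (0, 1) — the answer is frame-independent, so this choice is without loss of generality.
1. Z is the midpoint of FW ⇒ Z = (1/2, 1/2)
2. D is the midpoint of FQ ⇒ D = (0, 1/2)
2·[ZDQ] = 1/4, 2·[QFW] = -1
[ZDQ]:[QFW] = 1/4:-1 = -1/4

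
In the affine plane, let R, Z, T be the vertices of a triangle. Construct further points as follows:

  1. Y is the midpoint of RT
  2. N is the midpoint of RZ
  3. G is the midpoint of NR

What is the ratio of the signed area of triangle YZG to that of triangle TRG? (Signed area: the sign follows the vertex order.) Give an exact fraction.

[YZG]:[TRG] = -3/2

Choose coordinates R = (0, 0), Z = (1, 0), T = (0, 1).
1. Y is the midpoint of RT ⇒ Y = (0, 1/2)
2. N is the midpoint of RZ ⇒ N = (1/2, 0)
3. G is the midpoint of NR ⇒ G = (1/4, 0)
2·[YZG] = -3/8, 2·[TRG] = 1/4
[YZG]:[TRG] = -3/8:1/4 = -3/2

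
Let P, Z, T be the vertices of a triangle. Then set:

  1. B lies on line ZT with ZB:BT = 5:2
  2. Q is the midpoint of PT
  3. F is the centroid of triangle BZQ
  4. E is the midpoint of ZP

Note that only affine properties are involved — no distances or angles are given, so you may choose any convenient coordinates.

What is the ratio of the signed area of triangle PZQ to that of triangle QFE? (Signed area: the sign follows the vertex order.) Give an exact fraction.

[PZQ]:[QFE] = -3

Assign P = (0, 0), Z = (1, 0), T = (0, 1) — the answer is frame-independent, so this choice is without loss of generality.
1. B lies on line ZT with ZB:BT = 5:2 ⇒ B = (2/7, 5/7)
2. Q is the midpoint of PT ⇒ Q = (0, 1/2)
3. F is the centroid of triangle BZQ ⇒ F = (3/7, 17/42)
4. E is the midpoint of ZP ⇒ E = (1/2, 0)
2·[PZQ] = 1/2, 2·[QFE] = -1/6
[PZQ]:[QFE] = 1/2:-1/6 = -3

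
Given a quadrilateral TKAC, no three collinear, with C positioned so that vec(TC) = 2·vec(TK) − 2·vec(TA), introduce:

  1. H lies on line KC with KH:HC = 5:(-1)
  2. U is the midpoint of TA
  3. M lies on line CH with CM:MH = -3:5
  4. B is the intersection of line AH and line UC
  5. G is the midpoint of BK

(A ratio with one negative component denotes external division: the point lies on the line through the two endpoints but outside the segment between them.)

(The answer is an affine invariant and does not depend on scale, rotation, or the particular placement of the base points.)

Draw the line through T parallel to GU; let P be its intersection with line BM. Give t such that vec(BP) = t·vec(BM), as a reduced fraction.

t = -4/33

Work in coordinates with T = (0, 0), K = (1, 0), A = (0, 1), C = (2, -2).
1. H lies on line KC with KH:HC = 5:(-1) ⇒ H = (9/4, -5/2)
2. U is the midpoint of TA ⇒ U = (0, 1/2)
3. M lies on line CH with CM:MH = -3:5 ⇒ M = (13/8, -5/4)
4. B is the intersection of line AH and line UC ⇒ B = (18/11, -17/11)
5. G is the midpoint of BK ⇒ G = (29/22, -17/22)
through T parallel to GU: direction (-29/22, 14/11); meets BM at P = (1189/726, -574/363)
P = B + t·(M−B) with t = -4/33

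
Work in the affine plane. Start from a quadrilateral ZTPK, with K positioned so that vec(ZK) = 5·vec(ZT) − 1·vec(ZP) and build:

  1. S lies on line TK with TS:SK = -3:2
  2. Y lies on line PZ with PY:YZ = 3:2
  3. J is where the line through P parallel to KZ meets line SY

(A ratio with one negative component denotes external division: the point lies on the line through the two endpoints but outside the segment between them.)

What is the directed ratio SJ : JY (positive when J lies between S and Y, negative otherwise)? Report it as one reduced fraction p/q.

Assign Z = (0, 0), T = (1, 0), P = (0, 1), K = (5, -1) — the answer is frame-independent, so this choice is without loss of generality.
1. S lies on line TK with TS:SK = -3:2 ⇒ S = (13, -3)
2. Y lies on line PZ with PY:YZ = 3:2 ⇒ Y = (0, 2/5)
3. J is where the line through P parallel to KZ meets line SY ⇒ J = (-39/4, 59/20)
J = S + t·(Y−S) with t = 7/4, so SJ:JY = t:(1−t) = 7/4:-3/4

SJ:JY = -7/3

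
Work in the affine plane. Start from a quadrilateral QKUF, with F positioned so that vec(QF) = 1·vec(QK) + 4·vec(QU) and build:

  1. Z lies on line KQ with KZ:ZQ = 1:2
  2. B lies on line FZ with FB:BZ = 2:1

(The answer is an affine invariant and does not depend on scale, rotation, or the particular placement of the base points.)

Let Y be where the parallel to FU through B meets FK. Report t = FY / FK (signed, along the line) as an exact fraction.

t = 1/2

Work in coordinates with Q = (0, 0), K = (1, 0), U = (0, 1), F = (1, 4).
1. Z lies on line KQ with KZ:ZQ = 1:2 ⇒ Z = (2/3, 0)
2. B lies on line FZ with FB:BZ = 2:1 ⇒ B = (7/9, 4/3)
through B parallel to FU: direction (-1, -3); meets FK at Y = (1, 2)
Y = F + t·(K−F) with t = 1/2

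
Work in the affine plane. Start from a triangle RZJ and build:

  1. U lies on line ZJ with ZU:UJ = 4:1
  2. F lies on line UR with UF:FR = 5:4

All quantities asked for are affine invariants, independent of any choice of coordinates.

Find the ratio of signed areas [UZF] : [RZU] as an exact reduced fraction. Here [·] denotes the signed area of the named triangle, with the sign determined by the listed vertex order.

[UZF]:[RZU] = -5/9

Choose coordinates R = (0, 0), Z = (1, 0), J = (0, 1).
1. U lies on line ZJ with ZU:UJ = 4:1 ⇒ U = (1/5, 4/5)
2. F lies on line UR with UF:FR = 5:4 ⇒ F = (4/45, 16/45)
2·[UZF] = -4/9, 2·[RZU] = 4/5
[UZF]:[RZU] = -4/9:4/5 = -5/9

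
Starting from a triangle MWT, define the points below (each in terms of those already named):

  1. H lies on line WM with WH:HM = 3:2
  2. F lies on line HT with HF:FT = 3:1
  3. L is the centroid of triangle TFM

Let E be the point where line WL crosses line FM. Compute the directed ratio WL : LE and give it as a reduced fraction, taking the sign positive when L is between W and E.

Set M = (0, 0), W = (1, 0), T = (0, 1); any affine frame gives the same invariant.
1. H lies on line WM with WH:HM = 3:2 ⇒ H = (2/5, 0)
2. F lies on line HT with HF:FT = 3:1 ⇒ F = (1/10, 3/4)
3. L is the centroid of triangle TFM ⇒ L = (1/30, 7/12)
line WL meets FM at E = (7/94, 105/188)
L = W + t·(E−W) with t = 47/45, so WL:LE = 47/45:-2/45

WL:LE = -47/2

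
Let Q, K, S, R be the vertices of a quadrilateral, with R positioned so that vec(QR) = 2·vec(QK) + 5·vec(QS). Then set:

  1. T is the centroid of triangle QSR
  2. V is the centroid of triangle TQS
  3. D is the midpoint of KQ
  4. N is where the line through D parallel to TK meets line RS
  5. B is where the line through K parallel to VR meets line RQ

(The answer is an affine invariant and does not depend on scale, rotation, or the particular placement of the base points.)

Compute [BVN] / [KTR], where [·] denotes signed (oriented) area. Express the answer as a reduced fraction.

Work in coordinates with Q = (0, 0), K = (1, 0), S = (0, 1), R = (2, 5).
1. T is the centroid of triangle QSR ⇒ T = (2/3, 2)
2. V is the centroid of triangle TQS ⇒ V = (2/9, 1)
3. D is the midpoint of KQ ⇒ D = (1/2, 0)
4. N is where the line through D parallel to TK meets line RS ⇒ N = (1/4, 3/2)
5. B is where the line through K parallel to VR meets line RQ ⇒ B = (-9, -45/2)
2·[BVN] = 95/24, 2·[KTR] = -11/3
[BVN]:[KTR] = 95/24:-11/3 = -95/88

[BVN]:[KTR] = -95/88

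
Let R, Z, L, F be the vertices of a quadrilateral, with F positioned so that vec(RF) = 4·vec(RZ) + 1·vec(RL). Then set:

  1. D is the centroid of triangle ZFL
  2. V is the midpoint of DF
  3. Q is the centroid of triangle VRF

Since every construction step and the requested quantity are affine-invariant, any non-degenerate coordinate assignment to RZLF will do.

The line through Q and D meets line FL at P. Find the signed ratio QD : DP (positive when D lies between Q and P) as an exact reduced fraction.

Work in coordinates with R = (0, 0), Z = (1, 0), L = (0, 1), F = (4, 1).
1. D is the centroid of triangle ZFL ⇒ D = (5/3, 2/3)
2. V is the midpoint of DF ⇒ V = (17/6, 5/6)
3. Q is the centroid of triangle VRF ⇒ Q = (41/18, 11/18)
line QD meets FL at P = (-2, 1)
D = Q + t·(P−Q) with t = 1/7, so QD:DP = 1/7:6/7

QD:DP = 1/6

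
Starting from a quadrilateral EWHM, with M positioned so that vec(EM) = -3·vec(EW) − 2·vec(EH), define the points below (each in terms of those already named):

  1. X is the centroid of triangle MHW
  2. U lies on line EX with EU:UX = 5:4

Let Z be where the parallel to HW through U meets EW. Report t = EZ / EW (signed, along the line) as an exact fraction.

t = -5/9

Assign E = (0, 0), W = (1, 0), H = (0, 1), M = (-3, -2) — the answer is frame-independent, so this choice is without loss of generality.
1. X is the centroid of triangle MHW ⇒ X = (-2/3, -1/3)
2. U lies on line EX with EU:UX = 5:4 ⇒ U = (-10/27, -5/27)
through U parallel to HW: direction (1, -1); meets EW at Z = (-5/9, 0)
Z = E + t·(W−E) with t = -5/9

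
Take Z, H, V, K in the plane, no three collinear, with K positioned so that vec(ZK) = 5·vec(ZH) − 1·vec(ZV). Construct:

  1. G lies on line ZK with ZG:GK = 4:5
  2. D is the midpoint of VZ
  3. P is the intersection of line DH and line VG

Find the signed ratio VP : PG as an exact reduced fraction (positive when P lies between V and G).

VP:PG = -3

Set Z = (0, 0), H = (1, 0), V = (0, 1), K = (5, -1); any affine frame gives the same invariant.
1. G lies on line ZK with ZG:GK = 4:5 ⇒ G = (20/9, -4/9)
2. D is the midpoint of VZ ⇒ D = (0, 1/2)
3. P is the intersection of line DH and line VG ⇒ P = (10/3, -7/6)
P = V + t·(G−V) with t = 3/2, so VP:PG = t:(1−t) = 3/2:-1/2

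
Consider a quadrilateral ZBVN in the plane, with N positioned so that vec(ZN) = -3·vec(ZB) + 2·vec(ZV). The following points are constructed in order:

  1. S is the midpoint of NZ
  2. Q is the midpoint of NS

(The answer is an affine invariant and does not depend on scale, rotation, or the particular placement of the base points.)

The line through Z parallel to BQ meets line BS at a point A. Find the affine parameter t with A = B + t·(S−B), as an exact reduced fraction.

Choose coordinates Z = (0, 0), B = (1, 0), V = (0, 1), N = (-3, 2).
1. S is the midpoint of NZ ⇒ S = (-3/2, 1)
2. Q is the midpoint of NS ⇒ Q = (-9/4, 3/2)
through Z parallel to BQ: direction (-13/4, 3/2); meets BS at A = (-13/2, 3)
A = B + t·(S−B) with t = 3

t = 3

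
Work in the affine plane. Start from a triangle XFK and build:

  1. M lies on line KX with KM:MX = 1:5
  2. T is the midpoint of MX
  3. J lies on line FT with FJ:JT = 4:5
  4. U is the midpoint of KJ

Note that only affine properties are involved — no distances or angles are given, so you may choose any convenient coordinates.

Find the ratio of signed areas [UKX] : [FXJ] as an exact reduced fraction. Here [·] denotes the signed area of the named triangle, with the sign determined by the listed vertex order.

Set X = (0, 0), F = (1, 0), K = (0, 1); any affine frame gives the same invariant.
1. M lies on line KX with KM:MX = 1:5 ⇒ M = (0, 5/6)
2. T is the midpoint of MX ⇒ T = (0, 5/12)
3. J lies on line FT with FJ:JT = 4:5 ⇒ J = (5/9, 5/27)
4. U is the midpoint of KJ ⇒ U = (5/18, 16/27)
2·[UKX] = 5/18, 2·[FXJ] = -5/27
[UKX]:[FXJ] = 5/18:-5/27 = -3/2

[UKX]:[FXJ] = -3/2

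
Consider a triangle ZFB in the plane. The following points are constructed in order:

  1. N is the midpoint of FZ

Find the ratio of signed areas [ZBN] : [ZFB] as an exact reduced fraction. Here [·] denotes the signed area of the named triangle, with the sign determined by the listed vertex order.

Assign Z = (0, 0), F = (1, 0), B = (0, 1) — the answer is frame-independent, so this choice is without loss of generality.
1. N is the midpoint of FZ ⇒ N = (1/2, 0)
2·[ZBN] = -1/2, 2·[ZFB] = 1
[ZBN]:[ZFB] = -1/2:1 = -1/2

[ZBN]:[ZFB] = -1/2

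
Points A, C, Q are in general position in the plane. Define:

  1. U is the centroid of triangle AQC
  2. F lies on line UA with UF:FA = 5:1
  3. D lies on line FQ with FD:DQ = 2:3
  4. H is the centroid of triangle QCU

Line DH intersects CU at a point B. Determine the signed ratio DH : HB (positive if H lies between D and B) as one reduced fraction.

DH:HB = -13/10

Choose coordinates A = (0, 0), C = (1, 0), Q = (0, 1).
1. U is the centroid of triangle AQC ⇒ U = (1/3, 1/3)
2. F lies on line UA with UF:FA = 5:1 ⇒ F = (1/18, 1/18)
3. D lies on line FQ with FD:DQ = 2:3 ⇒ D = (1/30, 13/30)
4. H is the centroid of triangle QCU ⇒ H = (4/9, 4/9)
line DH meets CU at B = (5/39, 17/39)
H = D + t·(B−D) with t = 13/3, so DH:HB = 13/3:-10/3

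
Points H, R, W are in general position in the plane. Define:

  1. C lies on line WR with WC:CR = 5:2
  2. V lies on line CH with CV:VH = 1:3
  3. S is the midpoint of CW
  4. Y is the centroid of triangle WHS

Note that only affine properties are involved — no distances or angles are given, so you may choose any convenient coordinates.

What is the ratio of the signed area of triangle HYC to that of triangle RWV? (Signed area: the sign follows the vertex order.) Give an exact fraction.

Choose coordinates H = (0, 0), R = (1, 0), W = (0, 1).
1. C lies on line WR with WC:CR = 5:2 ⇒ C = (5/7, 2/7)
2. V lies on line CH with CV:VH = 1:3 ⇒ V = (15/28, 3/14)
3. S is the midpoint of CW ⇒ S = (5/14, 9/14)
4. Y is the centroid of triangle WHS ⇒ Y = (5/42, 23/42)
2·[HYC] = -5/14, 2·[RWV] = 1/4
[HYC]:[RWV] = -5/14:1/4 = -10/7

[HYC]:[RWV] = -10/7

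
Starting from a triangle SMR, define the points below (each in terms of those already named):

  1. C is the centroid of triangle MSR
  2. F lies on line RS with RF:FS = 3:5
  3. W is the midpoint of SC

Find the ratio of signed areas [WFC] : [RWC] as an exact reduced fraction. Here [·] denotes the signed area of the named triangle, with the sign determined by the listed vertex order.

[WFC]:[RWC] = -5/8

Assign S = (0, 0), M = (1, 0), R = (0, 1) — the answer is frame-independent, so this choice is without loss of generality.
1. C is the centroid of triangle MSR ⇒ C = (1/3, 1/3)
2. F lies on line RS with RF:FS = 3:5 ⇒ F = (0, 5/8)
3. W is the midpoint of SC ⇒ W = (1/6, 1/6)
2·[WFC] = -5/48, 2·[RWC] = 1/6
[WFC]:[RWC] = -5/48:1/6 = -5/8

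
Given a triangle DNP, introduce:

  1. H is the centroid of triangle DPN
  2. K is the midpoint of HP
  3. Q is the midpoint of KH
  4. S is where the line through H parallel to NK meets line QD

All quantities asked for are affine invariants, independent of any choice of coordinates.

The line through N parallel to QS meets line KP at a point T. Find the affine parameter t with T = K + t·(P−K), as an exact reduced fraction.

Work in coordinates with D = (0, 0), N = (1, 0), P = (0, 1).
1. H is the centroid of triangle DPN ⇒ H = (1/3, 1/3)
2. K is the midpoint of HP ⇒ K = (1/6, 2/3)
3. Q is the midpoint of KH ⇒ Q = (1/4, 1/2)
4. S is where the line through H parallel to NK meets line QD ⇒ S = (3/14, 3/7)
through N parallel to QS: direction (-1/28, -1/14); meets KP at T = (3/4, -1/2)
T = K + t·(P−K) with t = -7/2

t = -7/2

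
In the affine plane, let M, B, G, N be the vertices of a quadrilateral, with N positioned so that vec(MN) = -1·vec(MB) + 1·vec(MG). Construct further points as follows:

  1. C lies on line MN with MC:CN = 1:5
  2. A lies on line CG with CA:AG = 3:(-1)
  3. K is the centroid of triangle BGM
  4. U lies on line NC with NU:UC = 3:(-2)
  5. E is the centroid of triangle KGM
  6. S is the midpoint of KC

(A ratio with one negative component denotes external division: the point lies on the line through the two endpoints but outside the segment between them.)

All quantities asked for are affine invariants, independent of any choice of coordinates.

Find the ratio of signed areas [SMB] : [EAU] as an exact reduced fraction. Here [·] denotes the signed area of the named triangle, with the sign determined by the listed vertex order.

[SMB]:[EAU] = -27/140

Choose coordinates M = (0, 0), B = (1, 0), G = (0, 1), N = (-1, 1).
1. C lies on line MN with MC:CN = 1:5 ⇒ C = (-1/6, 1/6)
2. A lies on line CG with CA:AG = 3:(-1) ⇒ A = (1/12, 17/12)
3. K is the centroid of triangle BGM ⇒ K = (1/3, 1/3)
4. U lies on line NC with NU:UC = 3:(-2) ⇒ U = (3/2, -3/2)
5. E is the centroid of triangle KGM ⇒ E = (1/9, 4/9)
6. S is the midpoint of KC ⇒ S = (1/12, 1/4)
2·[SMB] = 1/4, 2·[EAU] = -35/27
[SMB]:[EAU] = 1/4:-35/27 = -27/140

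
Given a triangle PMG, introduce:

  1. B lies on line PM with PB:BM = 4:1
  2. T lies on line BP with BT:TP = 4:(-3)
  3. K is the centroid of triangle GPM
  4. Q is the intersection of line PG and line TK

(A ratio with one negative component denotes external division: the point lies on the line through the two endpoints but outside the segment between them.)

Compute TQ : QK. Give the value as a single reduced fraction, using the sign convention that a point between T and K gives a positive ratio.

TQ:QK = 36/5

Assign P = (0, 0), M = (1, 0), G = (0, 1) — the answer is frame-independent, so this choice is without loss of generality.
1. B lies on line PM with PB:BM = 4:1 ⇒ B = (4/5, 0)
2. T lies on line BP with BT:TP = 4:(-3) ⇒ T = (-12/5, 0)
3. K is the centroid of triangle GPM ⇒ K = (1/3, 1/3)
4. Q is the intersection of line PG and line TK ⇒ Q = (0, 12/41)
Q = T + t·(K−T) with t = 36/41, so TQ:QK = t:(1−t) = 36/41:5/41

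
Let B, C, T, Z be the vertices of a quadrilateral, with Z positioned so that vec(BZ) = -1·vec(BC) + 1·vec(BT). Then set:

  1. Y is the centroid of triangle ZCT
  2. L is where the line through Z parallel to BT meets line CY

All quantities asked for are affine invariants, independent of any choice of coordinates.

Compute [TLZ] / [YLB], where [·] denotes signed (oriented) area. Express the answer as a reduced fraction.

Choose coordinates B = (0, 0), C = (1, 0), T = (0, 1), Z = (-1, 1).
1. Y is the centroid of triangle ZCT ⇒ Y = (0, 2/3)
2. L is where the line through Z parallel to BT meets line CY ⇒ L = (-1, 4/3)
2·[TLZ] = 1/3, 2·[YLB] = 2/3
[TLZ]:[YLB] = 1/3:2/3 = 1/2

[TLZ]:[YLB] = 1/2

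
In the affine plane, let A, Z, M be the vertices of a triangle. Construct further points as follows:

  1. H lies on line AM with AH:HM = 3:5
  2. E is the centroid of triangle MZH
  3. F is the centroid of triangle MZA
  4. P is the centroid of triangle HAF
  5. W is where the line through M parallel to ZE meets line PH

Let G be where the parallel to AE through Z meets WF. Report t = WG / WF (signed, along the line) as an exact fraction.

t = 56/41

Set A = (0, 0), Z = (1, 0), M = (0, 1); any affine frame gives the same invariant.
1. H lies on line AM with AH:HM = 3:5 ⇒ H = (0, 3/8)
2. E is the centroid of triangle MZH ⇒ E = (1/3, 11/24)
3. F is the centroid of triangle MZA ⇒ F = (1/3, 1/3)
4. P is the centroid of triangle HAF ⇒ P = (1/9, 17/72)
5. W is where the line through M parallel to ZE meets line PH ⇒ W = (-10/9, 127/72)
through Z parallel to AE: direction (1/3, 11/24); meets WF at G = (106/123, -187/984)
G = W + t·(F−W) with t = 56/41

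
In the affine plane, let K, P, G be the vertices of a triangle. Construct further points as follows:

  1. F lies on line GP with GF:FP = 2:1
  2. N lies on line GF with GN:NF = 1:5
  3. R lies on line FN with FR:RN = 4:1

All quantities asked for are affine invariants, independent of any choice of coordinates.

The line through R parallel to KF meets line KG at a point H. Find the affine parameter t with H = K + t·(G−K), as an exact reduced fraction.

t = 2/3

Set K = (0, 0), P = (1, 0), G = (0, 1); any affine frame gives the same invariant.
1. F lies on line GP with GF:FP = 2:1 ⇒ F = (2/3, 1/3)
2. N lies on line GF with GN:NF = 1:5 ⇒ N = (1/9, 8/9)
3. R lies on line FN with FR:RN = 4:1 ⇒ R = (2/9, 7/9)
through R parallel to KF: direction (2/3, 1/3); meets KG at H = (0, 2/3)
H = K + t·(G−K) with t = 2/3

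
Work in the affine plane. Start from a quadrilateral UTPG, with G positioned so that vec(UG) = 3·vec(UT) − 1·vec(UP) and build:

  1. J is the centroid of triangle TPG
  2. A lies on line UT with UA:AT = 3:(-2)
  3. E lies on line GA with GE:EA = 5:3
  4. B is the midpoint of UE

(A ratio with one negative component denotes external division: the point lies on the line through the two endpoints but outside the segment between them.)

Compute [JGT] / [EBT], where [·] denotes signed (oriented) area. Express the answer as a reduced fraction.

[JGT]:[EBT] = 16/9

Choose coordinates U = (0, 0), T = (1, 0), P = (0, 1), G = (3, -1).
1. J is the centroid of triangle TPG ⇒ J = (4/3, 0)
2. A lies on line UT with UA:AT = 3:(-2) ⇒ A = (3, 0)
3. E lies on line GA with GE:EA = 5:3 ⇒ E = (3, -3/8)
4. B is the midpoint of UE ⇒ B = (3/2, -3/16)
2·[JGT] = -1/3, 2·[EBT] = -3/16
[JGT]:[EBT] = -1/3:-3/16 = 16/9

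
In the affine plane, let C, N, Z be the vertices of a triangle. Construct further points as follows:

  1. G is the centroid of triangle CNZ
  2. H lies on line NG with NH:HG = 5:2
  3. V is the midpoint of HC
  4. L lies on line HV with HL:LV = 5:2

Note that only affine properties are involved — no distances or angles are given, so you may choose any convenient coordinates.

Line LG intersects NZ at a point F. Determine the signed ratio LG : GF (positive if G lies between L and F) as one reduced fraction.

LG:GF = 26/49

Choose coordinates C = (0, 0), N = (1, 0), Z = (0, 1).
1. G is the centroid of triangle CNZ ⇒ G = (1/3, 1/3)
2. H lies on line NG with NH:HG = 5:2 ⇒ H = (11/21, 5/21)
3. V is the midpoint of HC ⇒ V = (11/42, 5/42)
4. L lies on line HV with HL:LV = 5:2 ⇒ L = (33/98, 15/98)
line LG meets NZ at F = (17/52, 35/52)
G = L + t·(F−L) with t = 26/75, so LG:GF = 26/75:49/75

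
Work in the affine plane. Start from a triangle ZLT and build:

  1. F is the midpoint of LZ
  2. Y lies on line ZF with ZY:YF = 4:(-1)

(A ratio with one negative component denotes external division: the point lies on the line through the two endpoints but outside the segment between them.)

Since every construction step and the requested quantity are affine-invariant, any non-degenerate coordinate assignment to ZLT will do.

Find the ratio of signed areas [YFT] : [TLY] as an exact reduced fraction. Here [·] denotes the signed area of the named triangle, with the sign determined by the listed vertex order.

Set Z = (0, 0), L = (1, 0), T = (0, 1); any affine frame gives the same invariant.
1. F is the midpoint of LZ ⇒ F = (1/2, 0)
2. Y lies on line ZF with ZY:YF = 4:(-1) ⇒ Y = (2/3, 0)
2·[YFT] = -1/6, 2·[TLY] = -1/3
[YFT]:[TLY] = -1/6:-1/3 = 1/2

[YFT]:[TLY] = 1/2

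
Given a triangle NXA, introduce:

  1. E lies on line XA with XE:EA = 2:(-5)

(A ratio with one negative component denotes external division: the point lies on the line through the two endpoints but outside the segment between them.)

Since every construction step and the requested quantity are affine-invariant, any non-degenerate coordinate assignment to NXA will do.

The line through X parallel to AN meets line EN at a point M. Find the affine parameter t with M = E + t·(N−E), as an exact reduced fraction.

Work in coordinates with N = (0, 0), X = (1, 0), A = (0, 1).
1. E lies on line XA with XE:EA = 2:(-5) ⇒ E = (5/3, -2/3)
through X parallel to AN: direction (0, -1); meets EN at M = (1, -2/5)
M = E + t·(N−E) with t = 2/5

t = 2/5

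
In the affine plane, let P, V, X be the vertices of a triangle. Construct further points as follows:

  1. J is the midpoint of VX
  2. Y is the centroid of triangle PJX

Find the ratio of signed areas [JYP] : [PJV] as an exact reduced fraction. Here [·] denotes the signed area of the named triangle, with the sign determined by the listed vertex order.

[JYP]:[PJV] = -1/3

Set P = (0, 0), V = (1, 0), X = (0, 1); any affine frame gives the same invariant.
1. J is the midpoint of VX ⇒ J = (1/2, 1/2)
2. Y is the centroid of triangle PJX ⇒ Y = (1/6, 1/2)
2·[JYP] = 1/6, 2·[PJV] = -1/2
[JYP]:[PJV] = 1/6:-1/2 = -1/3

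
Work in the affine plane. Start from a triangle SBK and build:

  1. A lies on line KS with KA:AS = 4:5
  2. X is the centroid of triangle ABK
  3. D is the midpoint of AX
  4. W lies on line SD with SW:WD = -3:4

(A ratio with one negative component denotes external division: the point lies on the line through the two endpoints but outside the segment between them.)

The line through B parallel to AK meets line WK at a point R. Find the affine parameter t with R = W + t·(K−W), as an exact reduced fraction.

t = 3

Choose coordinates S = (0, 0), B = (1, 0), K = (0, 1).
1. A lies on line KS with KA:AS = 4:5 ⇒ A = (0, 5/9)
2. X is the centroid of triangle ABK ⇒ X = (1/3, 14/27)
3. D is the midpoint of AX ⇒ D = (1/6, 29/54)
4. W lies on line SD with SW:WD = -3:4 ⇒ W = (-1/2, -29/18)
through B parallel to AK: direction (0, 4/9); meets WK at R = (1, 56/9)
R = W + t·(K−W) with t = 3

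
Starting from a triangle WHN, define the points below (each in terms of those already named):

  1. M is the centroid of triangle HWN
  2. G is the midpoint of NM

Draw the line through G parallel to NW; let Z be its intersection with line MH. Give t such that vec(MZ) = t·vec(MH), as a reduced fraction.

t = -1/4

Choose coordinates W = (0, 0), H = (1, 0), N = (0, 1).
1. M is the centroid of triangle HWN ⇒ M = (1/3, 1/3)
2. G is the midpoint of NM ⇒ G = (1/6, 2/3)
through G parallel to NW: direction (0, -1); meets MH at Z = (1/6, 5/12)
Z = M + t·(H−M) with t = -1/4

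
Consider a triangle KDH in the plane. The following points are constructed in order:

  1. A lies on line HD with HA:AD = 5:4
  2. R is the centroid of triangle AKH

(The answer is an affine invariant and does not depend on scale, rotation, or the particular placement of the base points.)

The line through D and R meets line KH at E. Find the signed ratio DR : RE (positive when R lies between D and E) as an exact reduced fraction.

Assign K = (0, 0), D = (1, 0), H = (0, 1) — the answer is frame-independent, so this choice is without loss of generality.
1. A lies on line HD with HA:AD = 5:4 ⇒ A = (5/9, 4/9)
2. R is the centroid of triangle AKH ⇒ R = (5/27, 13/27)
line DR meets KH at E = (0, 13/22)
R = D + t·(E−D) with t = 22/27, so DR:RE = 22/27:5/27

DR:RE = 22/5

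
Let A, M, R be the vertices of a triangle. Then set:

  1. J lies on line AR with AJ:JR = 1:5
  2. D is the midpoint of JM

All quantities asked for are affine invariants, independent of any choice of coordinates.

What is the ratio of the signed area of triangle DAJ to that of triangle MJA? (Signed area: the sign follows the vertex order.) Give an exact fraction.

Choose coordinates A = (0, 0), M = (1, 0), R = (0, 1).
1. J lies on line AR with AJ:JR = 1:5 ⇒ J = (0, 1/6)
2. D is the midpoint of JM ⇒ D = (1/2, 1/12)
2·[DAJ] = -1/12, 2·[MJA] = 1/6
[DAJ]:[MJA] = -1/12:1/6 = -1/2

[DAJ]:[MJA] = -1/2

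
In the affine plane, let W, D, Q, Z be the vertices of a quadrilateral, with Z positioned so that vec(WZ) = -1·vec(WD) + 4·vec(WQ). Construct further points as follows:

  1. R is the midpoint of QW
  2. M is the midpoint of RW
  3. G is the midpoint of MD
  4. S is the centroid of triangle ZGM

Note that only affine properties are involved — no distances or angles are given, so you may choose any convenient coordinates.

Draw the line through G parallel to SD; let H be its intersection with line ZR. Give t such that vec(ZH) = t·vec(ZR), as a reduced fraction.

t = 8/9

Set W = (0, 0), D = (1, 0), Q = (0, 1), Z = (-1, 4); any affine frame gives the same invariant.
1. R is the midpoint of QW ⇒ R = (0, 1/2)
2. M is the midpoint of RW ⇒ M = (0, 1/4)
3. G is the midpoint of MD ⇒ G = (1/2, 1/8)
4. S is the centroid of triangle ZGM ⇒ S = (-1/6, 35/24)
through G parallel to SD: direction (7/6, -35/24); meets ZR at H = (-1/9, 8/9)
H = Z + t·(R−Z) with t = 8/9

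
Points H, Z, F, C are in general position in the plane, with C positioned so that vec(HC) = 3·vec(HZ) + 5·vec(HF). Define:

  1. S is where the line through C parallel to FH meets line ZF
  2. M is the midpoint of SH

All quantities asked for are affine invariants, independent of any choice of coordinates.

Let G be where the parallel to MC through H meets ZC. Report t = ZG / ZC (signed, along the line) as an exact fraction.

t = -4/3

Set H = (0, 0), Z = (1, 0), F = (0, 1), C = (3, 5); any affine frame gives the same invariant.
1. S is where the line through C parallel to FH meets line ZF ⇒ S = (3, -2)
2. M is the midpoint of SH ⇒ M = (3/2, -1)
through H parallel to MC: direction (3/2, 6); meets ZC at G = (-5/3, -20/3)
G = Z + t·(C−Z) with t = -4/3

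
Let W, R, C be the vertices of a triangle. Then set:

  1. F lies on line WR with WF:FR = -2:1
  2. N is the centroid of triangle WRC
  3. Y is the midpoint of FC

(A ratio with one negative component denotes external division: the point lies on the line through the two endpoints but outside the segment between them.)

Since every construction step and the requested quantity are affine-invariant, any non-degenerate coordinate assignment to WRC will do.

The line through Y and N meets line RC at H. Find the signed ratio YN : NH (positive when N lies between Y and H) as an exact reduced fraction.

Choose coordinates W = (0, 0), R = (1, 0), C = (0, 1).
1. F lies on line WR with WF:FR = -2:1 ⇒ F = (2, 0)
2. N is the centroid of triangle WRC ⇒ N = (1/3, 1/3)
3. Y is the midpoint of FC ⇒ Y = (1, 1/2)
line YN meets RC at H = (3/5, 2/5)
N = Y + t·(H−Y) with t = 5/3, so YN:NH = 5/3:-2/3

YN:NH = -5/2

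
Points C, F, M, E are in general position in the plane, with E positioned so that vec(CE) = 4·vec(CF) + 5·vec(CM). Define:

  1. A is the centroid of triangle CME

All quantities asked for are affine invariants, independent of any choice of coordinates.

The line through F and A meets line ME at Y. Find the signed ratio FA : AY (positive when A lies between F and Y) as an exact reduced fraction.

FA:AY = 5

Work in coordinates with C = (0, 0), F = (1, 0), M = (0, 1), E = (4, 5).
1. A is the centroid of triangle CME ⇒ A = (4/3, 2)
line FA meets ME at Y = (7/5, 12/5)
A = F + t·(Y−F) with t = 5/6, so FA:AY = 5/6:1/6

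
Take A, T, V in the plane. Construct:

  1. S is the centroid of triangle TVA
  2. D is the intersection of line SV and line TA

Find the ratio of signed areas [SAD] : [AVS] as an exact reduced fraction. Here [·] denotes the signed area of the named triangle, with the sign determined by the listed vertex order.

[SAD]:[AVS] = -1/2

Work in coordinates with A = (0, 0), T = (1, 0), V = (0, 1).
1. S is the centroid of triangle TVA ⇒ S = (1/3, 1/3)
2. D is the intersection of line SV and line TA ⇒ D = (1/2, 0)
2·[SAD] = 1/6, 2·[AVS] = -1/3
[SAD]:[AVS] = 1/6:-1/3 = -1/2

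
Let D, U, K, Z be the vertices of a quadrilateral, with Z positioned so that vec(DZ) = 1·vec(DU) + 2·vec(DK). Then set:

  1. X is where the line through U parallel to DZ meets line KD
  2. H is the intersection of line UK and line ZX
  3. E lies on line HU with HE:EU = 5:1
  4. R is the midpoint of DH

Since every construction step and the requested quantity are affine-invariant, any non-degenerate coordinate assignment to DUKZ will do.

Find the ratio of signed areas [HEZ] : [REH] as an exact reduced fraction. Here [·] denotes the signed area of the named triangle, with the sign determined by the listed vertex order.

Work in coordinates with D = (0, 0), U = (1, 0), K = (0, 1), Z = (1, 2).
1. X is where the line through U parallel to DZ meets line KD ⇒ X = (0, -2)
2. H is the intersection of line UK and line ZX ⇒ H = (3/5, 2/5)
3. E lies on line HU with HE:EU = 5:1 ⇒ E = (14/15, 1/15)
4. R is the midpoint of DH ⇒ R = (3/10, 1/5)
2·[HEZ] = 2/3, 2·[REH] = 1/6
[HEZ]:[REH] = 2/3:1/6 = 4

[HEZ]:[REH] = 4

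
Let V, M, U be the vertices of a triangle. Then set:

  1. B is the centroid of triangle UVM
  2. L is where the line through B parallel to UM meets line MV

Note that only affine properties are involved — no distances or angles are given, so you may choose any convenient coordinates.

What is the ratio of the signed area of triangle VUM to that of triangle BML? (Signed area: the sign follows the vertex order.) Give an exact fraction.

Choose coordinates V = (0, 0), M = (1, 0), U = (0, 1).
1. B is the centroid of triangle UVM ⇒ B = (1/3, 1/3)
2. L is where the line through B parallel to UM meets line MV ⇒ L = (2/3, 0)
2·[VUM] = -1, 2·[BML] = -1/9
[VUM]:[BML] = -1:-1/9 = 9

[VUM]:[BML] = 9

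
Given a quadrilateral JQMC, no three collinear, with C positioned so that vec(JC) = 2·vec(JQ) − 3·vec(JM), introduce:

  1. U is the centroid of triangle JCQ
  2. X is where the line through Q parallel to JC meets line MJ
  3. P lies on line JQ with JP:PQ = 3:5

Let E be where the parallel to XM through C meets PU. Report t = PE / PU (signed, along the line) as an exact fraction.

Assign J = (0, 0), Q = (1, 0), M = (0, 1), C = (2, -3) — the answer is frame-independent, so this choice is without loss of generality.
1. U is the centroid of triangle JCQ ⇒ U = (1, -1)
2. X is where the line through Q parallel to JC meets line MJ ⇒ X = (0, 3/2)
3. P lies on line JQ with JP:PQ = 3:5 ⇒ P = (3/8, 0)
through C parallel to XM: direction (0, -1/2); meets PU at E = (2, -13/5)
E = P + t·(U−P) with t = 13/5

t = 13/5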